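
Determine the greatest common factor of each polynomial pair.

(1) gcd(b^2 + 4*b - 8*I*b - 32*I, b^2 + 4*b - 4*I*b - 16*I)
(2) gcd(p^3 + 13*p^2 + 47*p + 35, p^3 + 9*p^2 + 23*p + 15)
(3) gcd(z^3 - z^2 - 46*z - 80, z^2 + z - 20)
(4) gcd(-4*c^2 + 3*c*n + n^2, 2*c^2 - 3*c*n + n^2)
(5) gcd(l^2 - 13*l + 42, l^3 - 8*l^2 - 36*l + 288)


(1) = b + 4
(2) = p^2 + 6*p + 5
(3) = z + 5
(4) = gcd((-c + n)*(4*c + n), (-2*c + n)*(-c + n)) = c - n
(5) = l - 6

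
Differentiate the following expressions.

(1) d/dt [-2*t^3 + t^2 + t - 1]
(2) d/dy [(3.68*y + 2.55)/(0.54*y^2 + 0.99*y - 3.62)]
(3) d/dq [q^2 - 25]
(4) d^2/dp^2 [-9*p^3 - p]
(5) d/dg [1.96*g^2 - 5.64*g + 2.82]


(1) = -6*t^2 + 2*t + 1
(2) = (1.9872*y^2 + 3.6432*y - (1.08*y + 0.99)*(3.68*y + 2.55) - 13.3216)/(0.54*y^2 + 0.99*y - 3.62)^2
(3) = 2*q
(4) = -54*p
(5) = 3.92*g - 5.64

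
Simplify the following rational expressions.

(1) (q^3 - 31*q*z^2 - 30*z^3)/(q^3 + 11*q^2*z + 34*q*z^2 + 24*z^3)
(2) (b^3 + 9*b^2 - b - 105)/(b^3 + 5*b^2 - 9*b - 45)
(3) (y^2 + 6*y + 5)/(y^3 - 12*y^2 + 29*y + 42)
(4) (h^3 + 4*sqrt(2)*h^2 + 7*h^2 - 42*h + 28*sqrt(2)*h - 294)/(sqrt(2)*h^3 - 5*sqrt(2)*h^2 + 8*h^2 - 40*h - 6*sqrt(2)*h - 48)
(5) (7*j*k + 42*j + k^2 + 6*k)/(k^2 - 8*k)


(1) = (q^2 - q*z - 30*z^2)/(q^2 + 10*q*z + 24*z^2)
(2) = (b + 7)/(b + 3)
(3) = (y + 5)/(y^2 - 13*y + 42)
(4) = (h^3 + h^2*(4*sqrt(2) + 7) + h*(-42 + 28*sqrt(2)) - 294)/(sqrt(2)*h^3 + h^2*(8 - 5*sqrt(2)) + h*(-40 - 6*sqrt(2)) - 48)
(5) = (7*j*k + 42*j + k^2 + 6*k)/(k^2 - 8*k)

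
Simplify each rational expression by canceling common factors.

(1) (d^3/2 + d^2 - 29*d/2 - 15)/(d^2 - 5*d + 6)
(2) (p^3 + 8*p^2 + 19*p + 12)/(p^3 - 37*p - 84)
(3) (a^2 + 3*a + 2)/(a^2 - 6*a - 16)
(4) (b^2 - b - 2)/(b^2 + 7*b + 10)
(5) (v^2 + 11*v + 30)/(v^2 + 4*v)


(1) = (d^3 + 2*d^2 - 29*d - 30)/(2*d^2 - 10*d + 12)
(2) = (p + 1)/(p - 7)
(3) = (a + 1)/(a - 8)
(4) = (b^2 - b - 2)/(b^2 + 7*b + 10)
(5) = (v^2 + 11*v + 30)/(v^2 + 4*v)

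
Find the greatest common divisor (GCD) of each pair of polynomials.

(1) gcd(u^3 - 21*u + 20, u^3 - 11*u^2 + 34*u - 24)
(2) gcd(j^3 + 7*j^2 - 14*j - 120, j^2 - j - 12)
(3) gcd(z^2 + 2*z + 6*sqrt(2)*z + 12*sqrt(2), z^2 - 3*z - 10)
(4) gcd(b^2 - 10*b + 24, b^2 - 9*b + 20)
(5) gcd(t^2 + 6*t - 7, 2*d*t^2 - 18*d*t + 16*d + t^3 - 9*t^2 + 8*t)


(1) = u^2 - 5*u + 4
(2) = gcd((j - 4)*(j + 5)*(j + 6), (j - 4)*(j + 3)) = j - 4
(3) = gcd((z + 2)*(z + 6*sqrt(2)), (z - 5)*(z + 2)) = z + 2
(4) = gcd((b - 6)*(b - 4), (b - 5)*(b - 4)) = b - 4
(5) = gcd((t - 1)*(t + 7), (2*d + t)*(t - 8)*(t - 1)) = t - 1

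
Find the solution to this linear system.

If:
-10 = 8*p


Then:
p = -5/4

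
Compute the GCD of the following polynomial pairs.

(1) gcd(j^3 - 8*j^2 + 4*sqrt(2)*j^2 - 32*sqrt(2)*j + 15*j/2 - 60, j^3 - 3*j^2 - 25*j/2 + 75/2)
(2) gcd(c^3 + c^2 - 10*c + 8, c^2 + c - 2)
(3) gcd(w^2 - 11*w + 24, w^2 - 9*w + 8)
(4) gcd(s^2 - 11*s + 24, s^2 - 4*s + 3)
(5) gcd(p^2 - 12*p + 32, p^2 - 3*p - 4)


(1) = gcd((j - 8)*(j + 3*sqrt(2)/2)*(j + 5*sqrt(2)/2), (j - 3)*(j - 5*sqrt(2)/2)*(j + 5*sqrt(2)/2)) = j + 5*sqrt(2)/2
(2) = c - 1
(3) = w - 8
(4) = gcd((s - 8)*(s - 3), (s - 3)*(s - 1)) = s - 3
(5) = p - 4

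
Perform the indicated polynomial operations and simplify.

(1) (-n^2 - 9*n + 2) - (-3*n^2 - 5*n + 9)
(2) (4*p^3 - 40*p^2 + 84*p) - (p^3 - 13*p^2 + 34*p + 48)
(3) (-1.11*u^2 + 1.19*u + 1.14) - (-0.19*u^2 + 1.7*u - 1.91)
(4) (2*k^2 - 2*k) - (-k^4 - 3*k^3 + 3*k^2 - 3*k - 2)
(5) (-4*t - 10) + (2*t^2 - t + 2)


(1) = 2*n^2 - 4*n - 7
(2) = 3*p^3 - 27*p^2 + 50*p - 48
(3) = -0.92*u^2 - 0.51*u + 3.05
(4) = k^4 + 3*k^3 - k^2 + k + 2
(5) = 2*t^2 - 5*t - 8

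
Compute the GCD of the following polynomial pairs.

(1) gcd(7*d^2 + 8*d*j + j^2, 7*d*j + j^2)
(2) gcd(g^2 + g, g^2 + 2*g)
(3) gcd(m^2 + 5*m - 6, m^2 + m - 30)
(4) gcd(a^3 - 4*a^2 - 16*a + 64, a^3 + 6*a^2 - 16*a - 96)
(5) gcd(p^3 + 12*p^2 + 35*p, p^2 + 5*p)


(1) = gcd((d + j)*(7*d + j), j*(7*d + j)) = 7*d + j
(2) = g
(3) = gcd((m - 1)*(m + 6), (m - 5)*(m + 6)) = m + 6
(4) = a^2 - 16
(5) = gcd(p*(p + 5)*(p + 7), p*(p + 5)) = p^2 + 5*p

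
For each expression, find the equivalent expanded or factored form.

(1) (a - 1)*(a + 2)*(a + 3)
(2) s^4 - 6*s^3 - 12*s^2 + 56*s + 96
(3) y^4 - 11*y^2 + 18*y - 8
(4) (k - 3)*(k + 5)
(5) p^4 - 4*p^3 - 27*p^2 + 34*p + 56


(1) = a^3 + 4*a^2 + a - 6
(2) = (s - 6)*(s - 4)*(s + 2)^2
(3) = (y - 2)*(y - 1)^2*(y + 4)
(4) = k^2 + 2*k - 15
(5) = (p - 7)*(p - 2)*(p + 1)*(p + 4)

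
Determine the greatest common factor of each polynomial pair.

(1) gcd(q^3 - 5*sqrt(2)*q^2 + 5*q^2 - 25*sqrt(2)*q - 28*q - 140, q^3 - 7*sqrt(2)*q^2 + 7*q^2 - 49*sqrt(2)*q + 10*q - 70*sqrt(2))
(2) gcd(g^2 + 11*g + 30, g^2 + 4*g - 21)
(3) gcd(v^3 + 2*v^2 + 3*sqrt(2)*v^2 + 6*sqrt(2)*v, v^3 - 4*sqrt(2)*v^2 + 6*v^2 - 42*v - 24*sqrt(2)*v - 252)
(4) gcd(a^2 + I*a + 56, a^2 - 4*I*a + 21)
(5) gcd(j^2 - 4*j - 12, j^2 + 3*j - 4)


(1) = gcd((q + 5)*(q - 7*sqrt(2))*(q + 2*sqrt(2)), (q + 2)*(q + 5)*(q - 7*sqrt(2))) = q^2 + q*(5 - 7*sqrt(2)) - 35*sqrt(2)
(2) = 1
(3) = v + 3*sqrt(2)
(4) = a - 7*I
(5) = 1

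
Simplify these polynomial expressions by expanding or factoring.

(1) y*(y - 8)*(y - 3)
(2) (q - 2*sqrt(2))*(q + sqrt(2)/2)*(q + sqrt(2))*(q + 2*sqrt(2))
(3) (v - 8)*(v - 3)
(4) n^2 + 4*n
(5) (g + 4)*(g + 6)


(1) = y^3 - 11*y^2 + 24*y
(2) = q^4 + 3*sqrt(2)*q^3/2 - 7*q^2 - 12*sqrt(2)*q - 8
(3) = v^2 - 11*v + 24
(4) = n*(n + 4)
(5) = g^2 + 10*g + 24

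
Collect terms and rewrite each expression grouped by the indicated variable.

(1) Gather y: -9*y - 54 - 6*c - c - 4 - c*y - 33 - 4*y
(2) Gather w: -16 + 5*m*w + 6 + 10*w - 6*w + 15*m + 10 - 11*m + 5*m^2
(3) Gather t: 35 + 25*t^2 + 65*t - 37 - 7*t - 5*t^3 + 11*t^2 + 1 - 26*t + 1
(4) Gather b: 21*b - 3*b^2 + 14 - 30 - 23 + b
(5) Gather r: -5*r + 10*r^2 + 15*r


(1) = -7*c + y*(-c - 13) - 91
(2) = 5*m^2 + 4*m + w*(5*m + 4)
(3) = -5*t^3 + 36*t^2 + 32*t
(4) = -3*b^2 + 22*b - 39
(5) = 10*r^2 + 10*r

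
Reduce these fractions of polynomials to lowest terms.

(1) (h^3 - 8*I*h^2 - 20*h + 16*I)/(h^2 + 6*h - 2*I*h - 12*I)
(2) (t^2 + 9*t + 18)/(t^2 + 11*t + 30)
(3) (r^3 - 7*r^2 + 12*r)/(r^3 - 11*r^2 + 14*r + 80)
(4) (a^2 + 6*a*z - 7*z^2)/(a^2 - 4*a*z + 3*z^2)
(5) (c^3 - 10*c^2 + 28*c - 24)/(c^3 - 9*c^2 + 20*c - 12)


(1) = (h^2 - 6*I*h - 8)/(h + 6)
(2) = (t + 3)/(t + 5)
(3) = (r^3 - 7*r^2 + 12*r)/(r^3 - 11*r^2 + 14*r + 80)
(4) = (-a - 7*z)/(-a + 3*z)
(5) = (c - 2)/(c - 1)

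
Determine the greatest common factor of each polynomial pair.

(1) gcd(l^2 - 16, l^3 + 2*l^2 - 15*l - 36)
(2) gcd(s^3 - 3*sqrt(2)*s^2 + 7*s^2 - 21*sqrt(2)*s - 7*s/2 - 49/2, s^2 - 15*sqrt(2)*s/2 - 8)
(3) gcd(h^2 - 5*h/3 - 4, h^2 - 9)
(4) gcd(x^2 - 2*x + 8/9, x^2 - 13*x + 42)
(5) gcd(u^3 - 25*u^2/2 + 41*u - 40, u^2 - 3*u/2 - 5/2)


(1) = l - 4
(2) = gcd((s + 7)*(s - 7*sqrt(2)/2)*(s + sqrt(2)/2), (s - 8*sqrt(2))*(s + sqrt(2)/2)) = s + sqrt(2)/2
(3) = h - 3
(4) = gcd((x - 4/3)*(x - 2/3), (x - 7)*(x - 6)) = 1
(5) = gcd((u - 8)*(u - 5/2)*(u - 2), (u - 5/2)*(u + 1)) = u - 5/2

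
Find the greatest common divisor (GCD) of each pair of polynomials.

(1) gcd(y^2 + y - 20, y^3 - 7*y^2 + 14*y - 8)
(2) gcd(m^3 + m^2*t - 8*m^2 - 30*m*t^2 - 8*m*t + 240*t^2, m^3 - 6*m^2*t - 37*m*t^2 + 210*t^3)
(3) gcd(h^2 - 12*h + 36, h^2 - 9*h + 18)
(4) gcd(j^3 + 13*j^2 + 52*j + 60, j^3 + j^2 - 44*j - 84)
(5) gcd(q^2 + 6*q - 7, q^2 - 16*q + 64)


(1) = gcd((y - 4)*(y + 5), (y - 4)*(y - 2)*(y - 1)) = y - 4
(2) = gcd((m - 8)*(m - 5*t)*(m + 6*t), (m - 7*t)*(m - 5*t)*(m + 6*t)) = -m^2 - m*t + 30*t^2
(3) = gcd((h - 6)^2, (h - 6)*(h - 3)) = h - 6
(4) = gcd((j + 2)*(j + 5)*(j + 6), (j - 7)*(j + 2)*(j + 6)) = j^2 + 8*j + 12
(5) = gcd((q - 1)*(q + 7), (q - 8)^2) = 1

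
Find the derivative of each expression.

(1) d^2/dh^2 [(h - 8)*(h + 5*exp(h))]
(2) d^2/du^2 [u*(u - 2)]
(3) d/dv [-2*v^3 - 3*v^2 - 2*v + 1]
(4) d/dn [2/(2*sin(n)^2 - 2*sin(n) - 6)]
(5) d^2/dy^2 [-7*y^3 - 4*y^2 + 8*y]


(1) = 5*h*exp(h) - 30*exp(h) + 2
(2) = 2
(3) = -6*v^2 - 6*v - 2
(4) = (1 - 2*sin(n))*cos(n)/(sin(n) + cos(n)^2 + 2)^2
(5) = -42*y - 8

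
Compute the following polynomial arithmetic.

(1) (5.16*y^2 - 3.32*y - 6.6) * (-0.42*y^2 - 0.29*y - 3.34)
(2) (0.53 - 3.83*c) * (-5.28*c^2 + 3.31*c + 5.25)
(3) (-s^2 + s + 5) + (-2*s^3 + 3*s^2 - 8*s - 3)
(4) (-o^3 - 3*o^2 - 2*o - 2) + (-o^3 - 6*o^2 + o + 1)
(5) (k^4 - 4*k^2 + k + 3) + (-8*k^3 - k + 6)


(1) = -2.1672*y^4 - 0.102*y^3 - 13.4996*y^2 + 13.0028*y + 22.044
(2) = 20.2224*c^3 - 15.4757*c^2 - 18.3532*c + 2.7825
(3) = -2*s^3 + 2*s^2 - 7*s + 2
(4) = -2*o^3 - 9*o^2 - o - 1
(5) = k^4 - 8*k^3 - 4*k^2 + 9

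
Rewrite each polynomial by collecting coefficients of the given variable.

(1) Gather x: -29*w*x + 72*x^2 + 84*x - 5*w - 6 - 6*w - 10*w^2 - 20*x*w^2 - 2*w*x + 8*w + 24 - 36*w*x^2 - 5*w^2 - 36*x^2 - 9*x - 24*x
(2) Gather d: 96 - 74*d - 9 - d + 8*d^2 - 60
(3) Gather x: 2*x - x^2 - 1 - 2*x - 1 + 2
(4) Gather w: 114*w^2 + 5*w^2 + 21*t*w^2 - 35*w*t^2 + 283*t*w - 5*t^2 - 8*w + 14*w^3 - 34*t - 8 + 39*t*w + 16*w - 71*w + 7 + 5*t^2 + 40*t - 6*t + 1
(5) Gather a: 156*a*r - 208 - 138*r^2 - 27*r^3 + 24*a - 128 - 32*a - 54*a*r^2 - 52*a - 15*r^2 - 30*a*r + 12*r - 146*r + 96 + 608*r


(1) = -15*w^2 - 3*w + x^2*(36 - 36*w) + x*(-20*w^2 - 31*w + 51) + 18
(2) = 8*d^2 - 75*d + 27
(3) = -x^2
(4) = 14*w^3 + w^2*(21*t + 119) + w*(-35*t^2 + 322*t - 63)
(5) = a*(-54*r^2 + 126*r - 60) - 27*r^3 - 153*r^2 + 474*r - 240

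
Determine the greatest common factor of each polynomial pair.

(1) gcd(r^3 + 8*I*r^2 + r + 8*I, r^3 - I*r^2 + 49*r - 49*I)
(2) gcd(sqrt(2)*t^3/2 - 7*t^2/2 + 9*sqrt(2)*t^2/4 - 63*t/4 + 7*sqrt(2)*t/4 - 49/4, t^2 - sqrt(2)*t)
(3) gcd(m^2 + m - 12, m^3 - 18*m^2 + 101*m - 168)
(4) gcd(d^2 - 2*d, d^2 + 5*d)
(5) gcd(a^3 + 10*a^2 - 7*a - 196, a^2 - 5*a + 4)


(1) = gcd((r - I)*(r + I)*(r + 8*I), (r - 7*I)*(r - I)*(r + 7*I)) = r - I
(2) = 1
(3) = gcd((m - 3)*(m + 4), (m - 8)*(m - 7)*(m - 3)) = m - 3
(4) = d
(5) = gcd((a - 4)*(a + 7)^2, (a - 4)*(a - 1)) = a - 4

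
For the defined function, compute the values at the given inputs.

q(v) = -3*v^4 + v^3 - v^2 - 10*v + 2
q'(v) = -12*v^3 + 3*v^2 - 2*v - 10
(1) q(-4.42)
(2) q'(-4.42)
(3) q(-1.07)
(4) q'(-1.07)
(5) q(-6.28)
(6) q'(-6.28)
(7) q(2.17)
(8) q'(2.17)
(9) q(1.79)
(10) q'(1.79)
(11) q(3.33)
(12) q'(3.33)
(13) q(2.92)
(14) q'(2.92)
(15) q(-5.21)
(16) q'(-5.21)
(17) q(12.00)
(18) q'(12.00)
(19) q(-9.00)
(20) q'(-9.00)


(1) = -1204.70
(2) = 1093.66
(3) = 6.40
(4) = 10.28
(5) = -4888.47
(6) = 3092.95
(7) = -80.71
(8) = -122.83
(9) = -44.17
(10) = -72.79
(11) = -374.35
(12) = -426.51
(13) = -228.93
(14) = -289.03
(15) = -2324.87
(16) = 1778.90
(17) = -60742.00
(18) = -20338.00
(19) = -20401.00
(20) = 8999.00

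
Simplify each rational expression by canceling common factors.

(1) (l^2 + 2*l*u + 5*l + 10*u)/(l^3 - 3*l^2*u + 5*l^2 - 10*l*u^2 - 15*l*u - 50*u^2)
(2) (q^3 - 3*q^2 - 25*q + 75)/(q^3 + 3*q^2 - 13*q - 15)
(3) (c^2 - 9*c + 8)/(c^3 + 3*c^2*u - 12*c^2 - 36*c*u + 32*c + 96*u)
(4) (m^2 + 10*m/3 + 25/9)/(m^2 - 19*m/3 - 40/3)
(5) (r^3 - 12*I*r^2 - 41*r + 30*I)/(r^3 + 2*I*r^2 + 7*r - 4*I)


(1) = -1/(-l + 5*u)
(2) = (q - 5)/(q + 1)
(3) = (c - 1)/(c^2 + 3*c*u - 4*c - 12*u)
(4) = (3*m + 5)/(3*m - 24)
(5) = (r^2 - 11*I*r - 30)/(r^2 + 3*I*r + 4)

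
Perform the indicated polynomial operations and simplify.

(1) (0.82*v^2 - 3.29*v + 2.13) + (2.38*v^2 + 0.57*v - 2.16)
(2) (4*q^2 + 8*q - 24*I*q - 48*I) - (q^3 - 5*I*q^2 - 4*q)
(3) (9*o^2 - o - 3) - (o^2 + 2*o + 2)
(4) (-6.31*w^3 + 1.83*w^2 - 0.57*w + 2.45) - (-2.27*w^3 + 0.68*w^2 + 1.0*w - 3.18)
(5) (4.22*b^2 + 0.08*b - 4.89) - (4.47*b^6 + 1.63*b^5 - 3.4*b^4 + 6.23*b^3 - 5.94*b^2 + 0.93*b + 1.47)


(1) = 3.2*v^2 - 2.72*v - 0.03
(2) = -q^3 + 4*q^2 + 5*I*q^2 + 12*q - 24*I*q - 48*I
(3) = 8*o^2 - 3*o - 5
(4) = -4.04*w^3 + 1.15*w^2 - 1.57*w + 5.63
(5) = -4.47*b^6 - 1.63*b^5 + 3.4*b^4 - 6.23*b^3 + 10.16*b^2 - 0.85*b - 6.36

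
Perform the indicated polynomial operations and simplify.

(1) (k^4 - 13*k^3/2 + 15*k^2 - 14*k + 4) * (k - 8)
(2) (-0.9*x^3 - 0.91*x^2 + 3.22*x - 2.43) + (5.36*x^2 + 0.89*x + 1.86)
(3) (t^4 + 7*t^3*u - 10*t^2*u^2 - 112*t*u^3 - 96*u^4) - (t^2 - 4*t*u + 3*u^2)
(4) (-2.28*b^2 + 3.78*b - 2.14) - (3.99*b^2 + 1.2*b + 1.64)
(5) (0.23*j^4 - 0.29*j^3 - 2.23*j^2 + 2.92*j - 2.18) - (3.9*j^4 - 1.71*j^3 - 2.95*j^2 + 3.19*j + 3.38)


(1) = k^5 - 29*k^4/2 + 67*k^3 - 134*k^2 + 116*k - 32
(2) = -0.9*x^3 + 4.45*x^2 + 4.11*x - 0.57
(3) = t^4 + 7*t^3*u - 10*t^2*u^2 - t^2 - 112*t*u^3 + 4*t*u - 96*u^4 - 3*u^2
(4) = -6.27*b^2 + 2.58*b - 3.78
(5) = -3.67*j^4 + 1.42*j^3 + 0.72*j^2 - 0.27*j - 5.56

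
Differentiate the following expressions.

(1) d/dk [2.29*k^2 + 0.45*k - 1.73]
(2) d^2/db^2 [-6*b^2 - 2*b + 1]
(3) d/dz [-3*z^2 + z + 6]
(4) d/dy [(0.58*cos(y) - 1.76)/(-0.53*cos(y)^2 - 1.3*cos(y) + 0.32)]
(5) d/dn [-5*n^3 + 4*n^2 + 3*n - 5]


(1) = 4.58*k + 0.45
(2) = -12
(3) = 1 - 6*z
(4) = (-0.3074*cos(y)^2 + 1.8656*cos(y) + 2.1024)*sin(y)/(0.2809*cos(y)^4 + 1.378*cos(y)^3 + 1.3508*cos(y)^2 - 0.832*cos(y) + 0.1024)
(5) = -15*n^2 + 8*n + 3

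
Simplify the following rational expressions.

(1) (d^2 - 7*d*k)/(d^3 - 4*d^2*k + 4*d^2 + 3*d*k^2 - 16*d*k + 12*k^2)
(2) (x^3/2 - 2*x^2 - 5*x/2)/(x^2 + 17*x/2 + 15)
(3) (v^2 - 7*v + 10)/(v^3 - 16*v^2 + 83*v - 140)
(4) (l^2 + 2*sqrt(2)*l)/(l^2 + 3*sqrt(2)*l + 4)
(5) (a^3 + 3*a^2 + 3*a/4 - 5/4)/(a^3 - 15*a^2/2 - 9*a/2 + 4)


(1) = (d^2 - 7*d*k)/(d^3 - 4*d^2*k + 4*d^2 + 3*d*k^2 - 16*d*k + 12*k^2)
(2) = (x^3 - 4*x^2 - 5*x)/(2*x^2 + 17*x + 30)
(3) = (v - 2)/(v^2 - 11*v + 28)
(4) = l/(l + sqrt(2))
(5) = (2*a + 5)/(2*a - 16)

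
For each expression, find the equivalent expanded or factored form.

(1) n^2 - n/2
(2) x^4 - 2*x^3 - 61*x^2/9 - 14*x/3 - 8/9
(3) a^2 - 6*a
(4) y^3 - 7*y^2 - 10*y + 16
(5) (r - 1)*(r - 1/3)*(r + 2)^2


(1) = n*(n - 1/2)
(2) = (x - 4)*(x + 1/3)*(x + 2/3)*(x + 1)
(3) = a*(a - 6)
(4) = (y - 8)*(y - 1)*(y + 2)
(5) = r^4 + 8*r^3/3 - r^2 - 4*r + 4/3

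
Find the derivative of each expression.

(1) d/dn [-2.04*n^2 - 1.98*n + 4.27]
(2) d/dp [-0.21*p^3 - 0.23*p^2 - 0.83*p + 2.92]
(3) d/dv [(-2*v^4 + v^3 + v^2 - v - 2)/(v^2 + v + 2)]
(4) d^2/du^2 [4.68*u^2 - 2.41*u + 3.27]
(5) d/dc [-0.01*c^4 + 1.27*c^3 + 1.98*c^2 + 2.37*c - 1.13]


(1) = -4.08*n - 1.98
(2) = -0.63*p^2 - 0.46*p - 0.83
(3) = v*(-4*v^4 - 5*v^3 - 14*v^2 + 8*v + 8)/(v^4 + 2*v^3 + 5*v^2 + 4*v + 4)
(4) = 9.36000000000000
(5) = -0.04*c^3 + 3.81*c^2 + 3.96*c + 2.37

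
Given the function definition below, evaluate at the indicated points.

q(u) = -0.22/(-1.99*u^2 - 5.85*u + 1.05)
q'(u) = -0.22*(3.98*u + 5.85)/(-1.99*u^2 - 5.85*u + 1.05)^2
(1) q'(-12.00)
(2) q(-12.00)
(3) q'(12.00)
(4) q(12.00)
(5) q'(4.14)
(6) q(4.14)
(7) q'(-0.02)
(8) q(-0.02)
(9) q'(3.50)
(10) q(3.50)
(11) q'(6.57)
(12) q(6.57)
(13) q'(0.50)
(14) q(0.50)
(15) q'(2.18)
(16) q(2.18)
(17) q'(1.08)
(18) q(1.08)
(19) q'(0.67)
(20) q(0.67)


(1) = 0.00
(2) = 0.00
(3) = -0.00
(4) = 0.00
(5) = -0.00
(6) = 0.00
(7) = -0.93
(8) = -0.19
(9) = -0.00
(10) = 0.01
(11) = -0.00
(12) = 0.00
(13) = -0.31
(14) = 0.09
(15) = -0.01
(16) = 0.01
(17) = -0.04
(18) = 0.03
(19) = -0.13
(20) = 0.06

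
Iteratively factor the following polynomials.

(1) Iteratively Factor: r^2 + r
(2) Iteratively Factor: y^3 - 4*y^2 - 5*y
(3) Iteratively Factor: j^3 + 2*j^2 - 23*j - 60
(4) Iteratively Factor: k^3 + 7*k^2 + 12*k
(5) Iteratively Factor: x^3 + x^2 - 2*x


(1) = (r + 1)*(r)
(2) = (y)*(y^2 - 4*y - 5) = y*(y + 1)*(y - 5)
(3) = (j + 3)*(j^2 - j - 20) = (j - 5)*(j + 3)*(j + 4)
(4) = (k + 3)*(k^2 + 4*k) = k*(k + 3)*(k + 4)
(5) = (x + 2)*(x^2 - x) = x*(x + 2)*(x - 1)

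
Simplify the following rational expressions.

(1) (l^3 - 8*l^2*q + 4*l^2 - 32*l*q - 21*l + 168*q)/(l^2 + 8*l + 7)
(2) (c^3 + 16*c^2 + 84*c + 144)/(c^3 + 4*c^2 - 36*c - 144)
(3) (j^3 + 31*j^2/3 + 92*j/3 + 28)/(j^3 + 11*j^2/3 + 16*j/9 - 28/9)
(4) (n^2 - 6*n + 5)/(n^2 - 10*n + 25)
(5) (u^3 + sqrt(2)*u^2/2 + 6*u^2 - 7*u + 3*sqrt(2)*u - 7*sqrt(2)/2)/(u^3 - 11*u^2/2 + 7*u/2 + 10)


(1) = (l^2 - 8*l*q - 3*l + 24*q)/(l + 1)
(2) = (c + 6)/(c - 6)
(3) = (3*j + 18)/(3*j - 2)
(4) = (n - 1)/(n - 5)
(5) = (4*u^3 + u^2*(2*sqrt(2) + 24) + u*(-28 + 12*sqrt(2)) - 14*sqrt(2))/(4*u^3 - 22*u^2 + 14*u + 40)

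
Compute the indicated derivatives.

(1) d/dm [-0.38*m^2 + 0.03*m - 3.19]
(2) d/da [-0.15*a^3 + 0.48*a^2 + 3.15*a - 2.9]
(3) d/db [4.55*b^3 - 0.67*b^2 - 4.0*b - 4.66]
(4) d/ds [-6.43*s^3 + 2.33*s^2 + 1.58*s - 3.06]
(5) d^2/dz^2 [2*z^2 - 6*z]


(1) = 0.03 - 0.76*m
(2) = -0.45*a^2 + 0.96*a + 3.15
(3) = 13.65*b^2 - 1.34*b - 4.0
(4) = -19.29*s^2 + 4.66*s + 1.58
(5) = 4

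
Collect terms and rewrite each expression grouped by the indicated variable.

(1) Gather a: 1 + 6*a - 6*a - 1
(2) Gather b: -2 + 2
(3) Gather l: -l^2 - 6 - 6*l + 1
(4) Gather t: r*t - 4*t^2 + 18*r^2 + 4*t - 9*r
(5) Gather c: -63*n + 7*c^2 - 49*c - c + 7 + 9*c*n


(1) = 0
(2) = 0
(3) = -l^2 - 6*l - 5
(4) = 18*r^2 - 9*r - 4*t^2 + t*(r + 4)
(5) = 7*c^2 + c*(9*n - 50) - 63*n + 7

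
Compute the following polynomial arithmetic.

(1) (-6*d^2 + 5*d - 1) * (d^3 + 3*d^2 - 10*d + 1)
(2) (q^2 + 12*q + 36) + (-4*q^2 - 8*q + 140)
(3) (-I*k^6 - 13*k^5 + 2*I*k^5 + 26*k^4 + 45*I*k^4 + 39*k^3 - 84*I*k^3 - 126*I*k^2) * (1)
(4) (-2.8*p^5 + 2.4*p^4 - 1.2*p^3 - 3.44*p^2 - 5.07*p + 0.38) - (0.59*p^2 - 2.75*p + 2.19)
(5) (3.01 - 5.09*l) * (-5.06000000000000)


(1) = -6*d^5 - 13*d^4 + 74*d^3 - 59*d^2 + 15*d - 1
(2) = -3*q^2 + 4*q + 176
(3) = -I*k^6 - 13*k^5 + 2*I*k^5 + 26*k^4 + 45*I*k^4 + 39*k^3 - 84*I*k^3 - 126*I*k^2
(4) = -2.8*p^5 + 2.4*p^4 - 1.2*p^3 - 4.03*p^2 - 2.32*p - 1.81
(5) = 25.7554*l - 15.2306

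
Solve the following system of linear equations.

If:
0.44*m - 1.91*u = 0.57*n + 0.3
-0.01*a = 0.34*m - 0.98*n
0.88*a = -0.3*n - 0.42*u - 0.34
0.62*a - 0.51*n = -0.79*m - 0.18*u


Then:
a = -0.39
m = 0.42
n = 0.14
u = -0.10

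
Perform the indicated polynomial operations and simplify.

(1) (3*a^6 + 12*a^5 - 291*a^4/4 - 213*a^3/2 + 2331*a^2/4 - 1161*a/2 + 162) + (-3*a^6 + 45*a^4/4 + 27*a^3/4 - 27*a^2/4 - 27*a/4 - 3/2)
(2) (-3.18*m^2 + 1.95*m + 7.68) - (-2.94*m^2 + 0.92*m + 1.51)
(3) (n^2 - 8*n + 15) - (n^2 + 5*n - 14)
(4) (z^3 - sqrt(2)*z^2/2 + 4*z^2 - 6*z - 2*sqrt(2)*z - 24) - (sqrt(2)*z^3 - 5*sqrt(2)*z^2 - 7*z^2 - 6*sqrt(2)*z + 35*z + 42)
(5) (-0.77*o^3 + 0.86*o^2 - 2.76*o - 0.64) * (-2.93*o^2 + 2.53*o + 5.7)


(1) = 12*a^5 - 123*a^4/2 - 399*a^3/4 + 576*a^2 - 2349*a/4 + 321/2
(2) = -0.24*m^2 + 1.03*m + 6.17
(3) = 29 - 13*n
(4) = -sqrt(2)*z^3 + z^3 + 9*sqrt(2)*z^2/2 + 11*z^2 - 41*z + 4*sqrt(2)*z - 66
(5) = 2.2561*o^5 - 4.4679*o^4 + 5.8736*o^3 - 0.2056*o^2 - 17.3512*o - 3.648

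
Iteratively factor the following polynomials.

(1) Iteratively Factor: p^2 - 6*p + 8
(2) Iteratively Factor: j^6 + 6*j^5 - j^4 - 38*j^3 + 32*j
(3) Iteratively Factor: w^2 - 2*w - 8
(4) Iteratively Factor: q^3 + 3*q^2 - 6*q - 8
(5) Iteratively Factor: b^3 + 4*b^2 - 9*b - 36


(1) = (p - 2)*(p - 4)
(2) = (j - 2)*(j^5 + 8*j^4 + 15*j^3 - 8*j^2 - 16*j) = j*(j - 2)*(j^4 + 8*j^3 + 15*j^2 - 8*j - 16) = j*(j - 2)*(j + 4)*(j^3 + 4*j^2 - j - 4) = j*(j - 2)*(j + 1)*(j + 4)*(j^2 + 3*j - 4) = j*(j - 2)*(j - 1)*(j + 1)*(j + 4)*(j + 4)
(3) = (w - 4)*(w + 2)
(4) = (q + 4)*(q^2 - q - 2) = (q + 1)*(q + 4)*(q - 2)
(5) = (b - 3)*(b^2 + 7*b + 12) = (b - 3)*(b + 4)*(b + 3)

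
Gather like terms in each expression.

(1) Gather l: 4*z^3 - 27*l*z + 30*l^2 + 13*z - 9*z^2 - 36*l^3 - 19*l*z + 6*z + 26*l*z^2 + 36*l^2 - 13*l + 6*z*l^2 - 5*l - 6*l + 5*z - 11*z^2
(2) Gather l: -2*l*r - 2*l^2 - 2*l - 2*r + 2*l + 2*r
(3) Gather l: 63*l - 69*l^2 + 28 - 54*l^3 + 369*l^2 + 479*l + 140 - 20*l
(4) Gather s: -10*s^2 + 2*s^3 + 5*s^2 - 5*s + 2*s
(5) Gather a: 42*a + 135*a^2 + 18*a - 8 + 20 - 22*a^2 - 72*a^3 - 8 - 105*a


(1) = -36*l^3 + l^2*(6*z + 66) + l*(26*z^2 - 46*z - 24) + 4*z^3 - 20*z^2 + 24*z
(2) = -2*l^2 - 2*l*r
(3) = -54*l^3 + 300*l^2 + 522*l + 168
(4) = 2*s^3 - 5*s^2 - 3*s
(5) = -72*a^3 + 113*a^2 - 45*a + 4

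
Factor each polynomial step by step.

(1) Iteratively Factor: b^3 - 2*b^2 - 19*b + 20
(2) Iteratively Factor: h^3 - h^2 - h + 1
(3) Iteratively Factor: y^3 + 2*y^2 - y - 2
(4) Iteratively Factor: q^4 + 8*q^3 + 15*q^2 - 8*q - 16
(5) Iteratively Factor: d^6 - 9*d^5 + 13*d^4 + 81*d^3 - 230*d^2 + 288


(1) = (b - 5)*(b^2 + 3*b - 4) = (b - 5)*(b - 1)*(b + 4)
(2) = (h - 1)*(h^2 - 1) = (h - 1)*(h + 1)*(h - 1)
(3) = (y - 1)*(y^2 + 3*y + 2) = (y - 1)*(y + 1)*(y + 2)
(4) = (q + 4)*(q^3 + 4*q^2 - q - 4) = (q + 4)^2*(q^2 - 1) = (q + 1)*(q + 4)^2*(q - 1)
(5) = (d - 2)*(d^5 - 7*d^4 - d^3 + 79*d^2 - 72*d - 144) = (d - 4)*(d - 2)*(d^4 - 3*d^3 - 13*d^2 + 27*d + 36) = (d - 4)*(d - 2)*(d + 3)*(d^3 - 6*d^2 + 5*d + 12) = (d - 4)*(d - 2)*(d + 1)*(d + 3)*(d^2 - 7*d + 12) = (d - 4)*(d - 3)*(d - 2)*(d + 1)*(d + 3)*(d - 4)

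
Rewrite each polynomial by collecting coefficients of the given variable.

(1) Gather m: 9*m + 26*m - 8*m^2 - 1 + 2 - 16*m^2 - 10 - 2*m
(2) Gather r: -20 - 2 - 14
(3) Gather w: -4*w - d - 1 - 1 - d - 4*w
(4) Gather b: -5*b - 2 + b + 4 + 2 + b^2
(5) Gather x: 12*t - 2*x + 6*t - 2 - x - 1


(1) = -24*m^2 + 33*m - 9
(2) = -36
(3) = -2*d - 8*w - 2
(4) = b^2 - 4*b + 4
(5) = 18*t - 3*x - 3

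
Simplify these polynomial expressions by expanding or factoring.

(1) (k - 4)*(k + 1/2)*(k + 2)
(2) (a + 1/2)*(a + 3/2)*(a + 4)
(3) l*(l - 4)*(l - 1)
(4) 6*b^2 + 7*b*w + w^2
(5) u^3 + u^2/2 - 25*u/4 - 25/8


(1) = k^3 - 3*k^2/2 - 9*k - 4
(2) = a^3 + 6*a^2 + 35*a/4 + 3
(3) = l^3 - 5*l^2 + 4*l
(4) = (b + w)*(6*b + w)
(5) = (u - 5/2)*(u + 1/2)*(u + 5/2)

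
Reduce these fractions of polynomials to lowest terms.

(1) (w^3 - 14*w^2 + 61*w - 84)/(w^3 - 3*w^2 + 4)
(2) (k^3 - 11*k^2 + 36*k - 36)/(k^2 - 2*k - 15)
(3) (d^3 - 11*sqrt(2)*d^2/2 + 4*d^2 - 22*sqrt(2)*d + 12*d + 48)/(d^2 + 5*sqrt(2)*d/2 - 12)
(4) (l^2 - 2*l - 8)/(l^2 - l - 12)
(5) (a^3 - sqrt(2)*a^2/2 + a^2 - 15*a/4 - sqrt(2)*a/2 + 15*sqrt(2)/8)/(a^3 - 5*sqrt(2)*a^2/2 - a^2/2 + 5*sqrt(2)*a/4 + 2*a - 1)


(1) = (w^3 - 14*w^2 + 61*w - 84)/(w^3 - 3*w^2 + 4)
(2) = (k^3 - 11*k^2 + 36*k - 36)/(k^2 - 2*k - 15)
(3) = (4*d^2 + d*(16 - 16*sqrt(2)) - 64*sqrt(2))/(4*d + 16*sqrt(2))
(4) = (l + 2)/(l + 3)
(5) = (32*a^2 + 32*a - 120)/(32*a^2 + a*(-64*sqrt(2) - 16) + 32*sqrt(2))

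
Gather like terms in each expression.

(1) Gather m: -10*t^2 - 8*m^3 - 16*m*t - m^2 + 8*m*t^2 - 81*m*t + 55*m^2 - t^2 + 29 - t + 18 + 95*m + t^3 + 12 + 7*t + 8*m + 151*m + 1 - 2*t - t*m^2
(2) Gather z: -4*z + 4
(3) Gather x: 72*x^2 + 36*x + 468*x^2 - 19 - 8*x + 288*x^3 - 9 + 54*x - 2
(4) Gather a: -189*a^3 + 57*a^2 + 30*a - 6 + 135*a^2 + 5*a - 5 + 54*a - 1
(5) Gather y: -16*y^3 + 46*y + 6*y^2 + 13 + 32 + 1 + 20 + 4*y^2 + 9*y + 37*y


(1) = -8*m^3 + m^2*(54 - t) + m*(8*t^2 - 97*t + 254) + t^3 - 11*t^2 + 4*t + 60
(2) = 4 - 4*z
(3) = 288*x^3 + 540*x^2 + 82*x - 30
(4) = -189*a^3 + 192*a^2 + 89*a - 12
(5) = -16*y^3 + 10*y^2 + 92*y + 66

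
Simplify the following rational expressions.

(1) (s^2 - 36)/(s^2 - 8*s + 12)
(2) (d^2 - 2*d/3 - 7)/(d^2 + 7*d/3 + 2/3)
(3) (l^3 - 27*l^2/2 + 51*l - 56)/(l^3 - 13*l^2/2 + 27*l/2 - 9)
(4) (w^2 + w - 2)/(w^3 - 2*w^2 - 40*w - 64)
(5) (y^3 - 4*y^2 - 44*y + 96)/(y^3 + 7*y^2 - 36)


(1) = (s + 6)/(s - 2)
(2) = (3*d^2 - 2*d - 21)/(3*d^2 + 7*d + 2)
(3) = (2*l^2 - 23*l + 56)/(2*l^2 - 9*l + 9)
(4) = (w - 1)/(w^2 - 4*w - 32)
(5) = (y - 8)/(y + 3)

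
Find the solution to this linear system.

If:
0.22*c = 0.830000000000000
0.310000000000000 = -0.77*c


Then:
No Solution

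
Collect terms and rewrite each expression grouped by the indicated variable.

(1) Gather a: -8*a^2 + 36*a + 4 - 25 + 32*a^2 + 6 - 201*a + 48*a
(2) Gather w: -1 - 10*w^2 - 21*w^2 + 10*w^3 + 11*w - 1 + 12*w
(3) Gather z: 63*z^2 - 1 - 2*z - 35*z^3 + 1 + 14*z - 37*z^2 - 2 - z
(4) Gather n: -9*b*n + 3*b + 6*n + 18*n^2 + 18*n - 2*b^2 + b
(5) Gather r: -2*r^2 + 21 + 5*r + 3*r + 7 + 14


(1) = 24*a^2 - 117*a - 15
(2) = 10*w^3 - 31*w^2 + 23*w - 2
(3) = -35*z^3 + 26*z^2 + 11*z - 2
(4) = -2*b^2 + 4*b + 18*n^2 + n*(24 - 9*b)
(5) = -2*r^2 + 8*r + 42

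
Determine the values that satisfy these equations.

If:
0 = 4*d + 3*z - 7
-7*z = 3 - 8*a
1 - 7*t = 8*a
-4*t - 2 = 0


Then:
a = 9/16
d = 89/56
t = -1/2
z = 3/14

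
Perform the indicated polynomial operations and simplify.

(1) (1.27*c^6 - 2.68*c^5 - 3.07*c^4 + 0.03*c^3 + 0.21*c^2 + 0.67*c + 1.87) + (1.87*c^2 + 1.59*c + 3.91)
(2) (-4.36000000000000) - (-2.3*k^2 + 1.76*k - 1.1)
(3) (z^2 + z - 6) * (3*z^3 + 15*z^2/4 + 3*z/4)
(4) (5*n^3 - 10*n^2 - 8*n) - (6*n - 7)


(1) = 1.27*c^6 - 2.68*c^5 - 3.07*c^4 + 0.03*c^3 + 2.08*c^2 + 2.26*c + 5.78
(2) = 2.3*k^2 - 1.76*k - 3.26
(3) = 3*z^5 + 27*z^4/4 - 27*z^3/2 - 87*z^2/4 - 9*z/2
(4) = 5*n^3 - 10*n^2 - 14*n + 7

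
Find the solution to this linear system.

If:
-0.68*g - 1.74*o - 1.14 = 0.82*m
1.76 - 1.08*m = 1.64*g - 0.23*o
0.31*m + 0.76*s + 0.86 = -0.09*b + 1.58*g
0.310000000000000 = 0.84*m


Then:
b = 1.05438661252615 - 8.44444444444444*s
g = 0.68
m = 0.37
o = -1.09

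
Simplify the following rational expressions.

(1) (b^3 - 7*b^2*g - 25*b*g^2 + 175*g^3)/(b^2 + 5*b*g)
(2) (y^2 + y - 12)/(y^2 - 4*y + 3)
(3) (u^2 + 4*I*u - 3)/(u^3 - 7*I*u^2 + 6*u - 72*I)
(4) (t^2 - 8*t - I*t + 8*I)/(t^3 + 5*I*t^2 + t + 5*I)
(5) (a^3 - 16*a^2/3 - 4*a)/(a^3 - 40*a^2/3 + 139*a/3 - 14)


(1) = (b^2 - 12*b*g + 35*g^2)/b
(2) = (y + 4)/(y - 1)
(3) = (u + I)/(u^2 - 10*I*u - 24)
(4) = (t - 8)/(t^2 + 6*I*t - 5)
(5) = (3*a^2 + 2*a)/(3*a^2 - 22*a + 7)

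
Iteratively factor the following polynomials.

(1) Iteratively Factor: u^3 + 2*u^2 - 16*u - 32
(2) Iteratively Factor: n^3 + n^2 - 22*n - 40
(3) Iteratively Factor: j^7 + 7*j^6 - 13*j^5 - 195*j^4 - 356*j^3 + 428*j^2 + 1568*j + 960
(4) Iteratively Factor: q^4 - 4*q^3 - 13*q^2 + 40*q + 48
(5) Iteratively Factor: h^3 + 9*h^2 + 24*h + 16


(1) = (u + 2)*(u^2 - 16) = (u + 2)*(u + 4)*(u - 4)
(2) = (n - 5)*(n^2 + 6*n + 8) = (n - 5)*(n + 2)*(n + 4)
(3) = (j + 3)*(j^6 + 4*j^5 - 25*j^4 - 120*j^3 + 4*j^2 + 416*j + 320) = (j + 2)*(j + 3)*(j^5 + 2*j^4 - 29*j^3 - 62*j^2 + 128*j + 160) = (j + 1)*(j + 2)*(j + 3)*(j^4 + j^3 - 30*j^2 - 32*j + 160) = (j - 5)*(j + 1)*(j + 2)*(j + 3)*(j^3 + 6*j^2 - 32) = (j - 5)*(j - 2)*(j + 1)*(j + 2)*(j + 3)*(j^2 + 8*j + 16) = (j - 5)*(j - 2)*(j + 1)*(j + 2)*(j + 3)*(j + 4)*(j + 4)
(4) = (q - 4)*(q^3 - 13*q - 12) = (q - 4)^2*(q^2 + 4*q + 3) = (q - 4)^2*(q + 3)*(q + 1)
(5) = (h + 4)*(h^2 + 5*h + 4) = (h + 1)*(h + 4)*(h + 4)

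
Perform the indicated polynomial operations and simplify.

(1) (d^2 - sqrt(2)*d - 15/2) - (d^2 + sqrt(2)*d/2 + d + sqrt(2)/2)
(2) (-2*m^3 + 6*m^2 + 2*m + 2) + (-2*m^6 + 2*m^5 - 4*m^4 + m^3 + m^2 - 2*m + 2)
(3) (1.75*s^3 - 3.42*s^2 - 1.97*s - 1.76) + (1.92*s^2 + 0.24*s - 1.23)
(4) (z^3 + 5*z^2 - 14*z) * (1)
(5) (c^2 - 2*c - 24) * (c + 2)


(1) = -3*sqrt(2)*d/2 - d - 15/2 - sqrt(2)/2
(2) = -2*m^6 + 2*m^5 - 4*m^4 - m^3 + 7*m^2 + 4
(3) = 1.75*s^3 - 1.5*s^2 - 1.73*s - 2.99
(4) = z^3 + 5*z^2 - 14*z
(5) = c^3 - 28*c - 48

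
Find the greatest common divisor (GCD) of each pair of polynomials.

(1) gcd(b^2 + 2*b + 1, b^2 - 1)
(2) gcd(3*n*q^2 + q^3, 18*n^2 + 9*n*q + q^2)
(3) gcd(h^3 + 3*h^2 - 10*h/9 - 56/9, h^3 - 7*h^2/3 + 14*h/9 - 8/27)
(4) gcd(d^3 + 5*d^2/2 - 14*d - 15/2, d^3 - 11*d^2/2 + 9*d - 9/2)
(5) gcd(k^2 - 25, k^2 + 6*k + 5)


(1) = gcd((b + 1)^2, (b - 1)*(b + 1)) = b + 1
(2) = gcd(q^2*(3*n + q), (3*n + q)*(6*n + q)) = 3*n + q
(3) = h - 4/3
(4) = d - 3
(5) = gcd((k - 5)*(k + 5), (k + 1)*(k + 5)) = k + 5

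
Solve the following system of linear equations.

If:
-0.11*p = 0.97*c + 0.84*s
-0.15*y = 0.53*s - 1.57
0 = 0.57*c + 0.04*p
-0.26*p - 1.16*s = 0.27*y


Then:
c = 0.79
p = -11.32
s = 0.56
y = 8.47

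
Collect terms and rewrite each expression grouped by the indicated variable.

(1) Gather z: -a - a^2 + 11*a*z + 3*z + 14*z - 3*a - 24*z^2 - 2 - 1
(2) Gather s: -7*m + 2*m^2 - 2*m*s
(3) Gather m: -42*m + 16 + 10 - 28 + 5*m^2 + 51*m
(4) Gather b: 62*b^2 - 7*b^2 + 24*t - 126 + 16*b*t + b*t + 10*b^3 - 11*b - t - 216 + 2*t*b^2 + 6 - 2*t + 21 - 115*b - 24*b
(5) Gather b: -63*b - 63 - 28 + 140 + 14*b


(1) = -a^2 - 4*a - 24*z^2 + z*(11*a + 17) - 3
(2) = 2*m^2 - 2*m*s - 7*m
(3) = 5*m^2 + 9*m - 2
(4) = 10*b^3 + b^2*(2*t + 55) + b*(17*t - 150) + 21*t - 315
(5) = 49 - 49*b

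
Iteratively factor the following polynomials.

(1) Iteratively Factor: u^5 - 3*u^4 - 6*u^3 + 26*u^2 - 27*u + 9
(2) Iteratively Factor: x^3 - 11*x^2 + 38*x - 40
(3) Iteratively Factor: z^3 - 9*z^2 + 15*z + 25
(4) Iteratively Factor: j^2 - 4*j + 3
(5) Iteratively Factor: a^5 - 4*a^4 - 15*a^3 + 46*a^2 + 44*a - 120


(1) = (u - 3)*(u^4 - 6*u^2 + 8*u - 3) = (u - 3)*(u - 1)*(u^3 + u^2 - 5*u + 3) = (u - 3)*(u - 1)*(u + 3)*(u^2 - 2*u + 1) = (u - 3)*(u - 1)^2*(u + 3)*(u - 1)
(2) = (x - 2)*(x^2 - 9*x + 20) = (x - 5)*(x - 2)*(x - 4)
(3) = (z - 5)*(z^2 - 4*z - 5) = (z - 5)^2*(z + 1)
(4) = (j - 3)*(j - 1)
(5) = (a + 2)*(a^4 - 6*a^3 - 3*a^2 + 52*a - 60) = (a - 5)*(a + 2)*(a^3 - a^2 - 8*a + 12) = (a - 5)*(a - 2)*(a + 2)*(a^2 + a - 6) = (a - 5)*(a - 2)^2*(a + 2)*(a + 3)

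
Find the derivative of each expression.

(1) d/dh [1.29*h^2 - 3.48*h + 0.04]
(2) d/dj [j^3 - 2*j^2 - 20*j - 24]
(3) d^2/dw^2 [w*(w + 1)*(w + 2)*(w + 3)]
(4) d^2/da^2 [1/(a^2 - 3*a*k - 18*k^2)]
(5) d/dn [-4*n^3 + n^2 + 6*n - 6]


(1) = 2.58*h - 3.48
(2) = 3*j^2 - 4*j - 20
(3) = 12*w^2 + 36*w + 22
(4) = 2*(a^2 - 3*a*k - 18*k^2 - (2*a - 3*k)^2)/(-a^2 + 3*a*k + 18*k^2)^3
(5) = -12*n^2 + 2*n + 6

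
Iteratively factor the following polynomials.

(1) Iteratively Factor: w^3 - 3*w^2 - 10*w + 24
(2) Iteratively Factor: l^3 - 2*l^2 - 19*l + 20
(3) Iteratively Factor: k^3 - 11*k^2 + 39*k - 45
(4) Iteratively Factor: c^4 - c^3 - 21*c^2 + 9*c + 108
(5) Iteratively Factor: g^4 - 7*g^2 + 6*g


(1) = (w - 4)*(w^2 + w - 6) = (w - 4)*(w - 2)*(w + 3)
(2) = (l + 4)*(l^2 - 6*l + 5) = (l - 1)*(l + 4)*(l - 5)
(3) = (k - 3)*(k^2 - 8*k + 15) = (k - 5)*(k - 3)*(k - 3)
(4) = (c + 3)*(c^3 - 4*c^2 - 9*c + 36) = (c - 4)*(c + 3)*(c^2 - 9) = (c - 4)*(c + 3)^2*(c - 3)
(5) = (g - 2)*(g^3 + 2*g^2 - 3*g) = (g - 2)*(g - 1)*(g^2 + 3*g) = (g - 2)*(g - 1)*(g + 3)*(g)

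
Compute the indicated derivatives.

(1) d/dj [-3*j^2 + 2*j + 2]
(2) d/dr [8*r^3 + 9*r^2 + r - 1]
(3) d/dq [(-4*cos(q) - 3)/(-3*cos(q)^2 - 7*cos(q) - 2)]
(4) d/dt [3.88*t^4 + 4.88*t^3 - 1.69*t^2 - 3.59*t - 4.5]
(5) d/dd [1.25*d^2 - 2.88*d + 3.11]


(1) = 2 - 6*j
(2) = 24*r^2 + 18*r + 1
(3) = (12*cos(q)^2 + 18*cos(q) + 13)*sin(q)/((cos(q) + 2)^2*(3*cos(q) + 1)^2)
(4) = 15.52*t^3 + 14.64*t^2 - 3.38*t - 3.59
(5) = 2.5*d - 2.88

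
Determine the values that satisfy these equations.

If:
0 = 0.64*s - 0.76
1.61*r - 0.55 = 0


Then:
r = 0.34
s = 1.19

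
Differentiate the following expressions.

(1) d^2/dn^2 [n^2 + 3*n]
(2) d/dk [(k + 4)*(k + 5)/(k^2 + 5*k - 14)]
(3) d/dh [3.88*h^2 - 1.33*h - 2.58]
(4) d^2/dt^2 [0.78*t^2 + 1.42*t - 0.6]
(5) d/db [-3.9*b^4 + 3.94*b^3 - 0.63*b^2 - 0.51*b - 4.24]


(1) = 2
(2) = 2*(-2*k^2 - 34*k - 113)/(k^4 + 10*k^3 - 3*k^2 - 140*k + 196)
(3) = 7.76*h - 1.33
(4) = 1.56000000000000
(5) = -15.6*b^3 + 11.82*b^2 - 1.26*b - 0.51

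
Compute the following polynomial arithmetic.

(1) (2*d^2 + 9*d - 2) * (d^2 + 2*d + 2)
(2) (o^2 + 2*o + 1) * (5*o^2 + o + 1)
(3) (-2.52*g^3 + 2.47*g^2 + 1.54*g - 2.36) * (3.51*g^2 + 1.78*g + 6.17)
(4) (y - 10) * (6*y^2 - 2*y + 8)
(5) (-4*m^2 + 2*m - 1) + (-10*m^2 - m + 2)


(1) = 2*d^4 + 13*d^3 + 20*d^2 + 14*d - 4
(2) = 5*o^4 + 11*o^3 + 8*o^2 + 3*o + 1
(3) = -8.8452*g^5 + 4.1841*g^4 - 5.7464*g^3 + 9.6975*g^2 + 5.301*g - 14.5612
(4) = 6*y^3 - 62*y^2 + 28*y - 80
(5) = -14*m^2 + m + 1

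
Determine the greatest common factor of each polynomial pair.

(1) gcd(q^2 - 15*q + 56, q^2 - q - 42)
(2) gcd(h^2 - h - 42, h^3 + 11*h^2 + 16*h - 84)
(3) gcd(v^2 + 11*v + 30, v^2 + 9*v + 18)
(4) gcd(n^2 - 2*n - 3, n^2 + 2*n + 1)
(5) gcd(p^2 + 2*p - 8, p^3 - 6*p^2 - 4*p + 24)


(1) = q - 7
(2) = gcd((h - 7)*(h + 6), (h - 2)*(h + 6)*(h + 7)) = h + 6
(3) = v + 6
(4) = gcd((n - 3)*(n + 1), (n + 1)^2) = n + 1
(5) = gcd((p - 2)*(p + 4), (p - 6)*(p - 2)*(p + 2)) = p - 2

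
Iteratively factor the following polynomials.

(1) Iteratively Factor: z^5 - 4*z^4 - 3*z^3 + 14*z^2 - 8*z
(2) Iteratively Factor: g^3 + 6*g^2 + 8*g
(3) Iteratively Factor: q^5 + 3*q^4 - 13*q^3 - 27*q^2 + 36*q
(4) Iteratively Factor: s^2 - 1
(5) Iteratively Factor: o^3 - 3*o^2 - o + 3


(1) = (z)*(z^4 - 4*z^3 - 3*z^2 + 14*z - 8) = z*(z + 2)*(z^3 - 6*z^2 + 9*z - 4) = z*(z - 4)*(z + 2)*(z^2 - 2*z + 1) = z*(z - 4)*(z - 1)*(z + 2)*(z - 1)
(2) = (g)*(g^2 + 6*g + 8) = g*(g + 2)*(g + 4)
(3) = (q + 3)*(q^4 - 13*q^2 + 12*q) = (q - 1)*(q + 3)*(q^3 + q^2 - 12*q) = (q - 1)*(q + 3)*(q + 4)*(q^2 - 3*q) = q*(q - 1)*(q + 3)*(q + 4)*(q - 3)
(4) = (s + 1)*(s - 1)
(5) = (o + 1)*(o^2 - 4*o + 3) = (o - 1)*(o + 1)*(o - 3)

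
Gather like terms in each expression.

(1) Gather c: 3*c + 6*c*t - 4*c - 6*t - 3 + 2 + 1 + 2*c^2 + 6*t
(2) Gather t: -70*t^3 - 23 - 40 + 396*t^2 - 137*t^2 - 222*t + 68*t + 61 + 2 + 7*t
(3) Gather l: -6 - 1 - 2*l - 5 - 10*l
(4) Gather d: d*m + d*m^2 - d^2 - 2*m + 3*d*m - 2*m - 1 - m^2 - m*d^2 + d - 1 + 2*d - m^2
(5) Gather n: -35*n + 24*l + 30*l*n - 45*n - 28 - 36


(1) = 2*c^2 + c*(6*t - 1)
(2) = -70*t^3 + 259*t^2 - 147*t
(3) = -12*l - 12
(4) = d^2*(-m - 1) + d*(m^2 + 4*m + 3) - 2*m^2 - 4*m - 2
(5) = 24*l + n*(30*l - 80) - 64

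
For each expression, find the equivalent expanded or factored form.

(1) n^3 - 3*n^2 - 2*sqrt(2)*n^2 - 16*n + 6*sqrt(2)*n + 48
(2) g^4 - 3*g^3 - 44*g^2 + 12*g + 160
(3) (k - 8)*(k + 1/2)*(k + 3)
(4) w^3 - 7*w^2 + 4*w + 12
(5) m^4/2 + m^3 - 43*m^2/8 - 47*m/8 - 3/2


(1) = (n - 3)*(n - 4*sqrt(2))*(n + 2*sqrt(2))
(2) = (g - 8)*(g - 2)*(g + 2)*(g + 5)
(3) = k^3 - 9*k^2/2 - 53*k/2 - 12
(4) = (w - 6)*(w - 2)*(w + 1)
(5) = (m/2 + 1/4)*(m - 3)*(m + 1/2)*(m + 4)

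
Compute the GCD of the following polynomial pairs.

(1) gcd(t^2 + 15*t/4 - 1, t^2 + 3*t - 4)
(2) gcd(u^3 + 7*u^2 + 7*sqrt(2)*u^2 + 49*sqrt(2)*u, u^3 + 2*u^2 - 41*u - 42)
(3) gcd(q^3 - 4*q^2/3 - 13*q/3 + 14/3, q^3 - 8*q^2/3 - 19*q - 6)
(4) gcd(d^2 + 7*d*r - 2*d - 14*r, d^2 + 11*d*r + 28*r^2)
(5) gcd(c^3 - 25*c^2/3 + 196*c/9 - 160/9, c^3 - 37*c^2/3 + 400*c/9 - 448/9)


(1) = gcd((t - 1/4)*(t + 4), (t - 1)*(t + 4)) = t + 4
(2) = u + 7
(3) = gcd((q - 7/3)*(q - 1)*(q + 2), (q - 6)*(q + 1/3)*(q + 3)) = 1
(4) = d + 7*r
(5) = gcd((c - 4)*(c - 8/3)*(c - 5/3), (c - 7)*(c - 8/3)^2) = c - 8/3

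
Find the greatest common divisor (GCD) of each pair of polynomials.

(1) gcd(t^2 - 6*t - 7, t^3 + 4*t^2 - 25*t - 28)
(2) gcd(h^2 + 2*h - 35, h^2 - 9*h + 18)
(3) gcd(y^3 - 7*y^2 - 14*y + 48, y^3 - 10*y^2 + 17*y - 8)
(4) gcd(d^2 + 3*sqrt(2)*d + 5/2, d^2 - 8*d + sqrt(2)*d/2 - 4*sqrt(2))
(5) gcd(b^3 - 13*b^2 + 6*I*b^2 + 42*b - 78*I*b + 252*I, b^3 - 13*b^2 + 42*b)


(1) = gcd((t - 7)*(t + 1), (t - 4)*(t + 1)*(t + 7)) = t + 1
(2) = 1
(3) = y - 8
(4) = gcd((d + sqrt(2)/2)*(d + 5*sqrt(2)/2), (d - 8)*(d + sqrt(2)/2)) = d + sqrt(2)/2
(5) = gcd((b - 7)*(b - 6)*(b + 6*I), b*(b - 7)*(b - 6)) = b^2 - 13*b + 42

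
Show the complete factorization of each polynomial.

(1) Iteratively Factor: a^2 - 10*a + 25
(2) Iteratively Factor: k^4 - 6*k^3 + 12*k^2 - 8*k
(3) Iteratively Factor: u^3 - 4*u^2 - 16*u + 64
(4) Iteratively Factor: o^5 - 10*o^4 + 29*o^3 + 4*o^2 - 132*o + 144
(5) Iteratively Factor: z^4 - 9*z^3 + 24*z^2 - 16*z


(1) = (a - 5)*(a - 5)
(2) = (k - 2)*(k^3 - 4*k^2 + 4*k) = k*(k - 2)*(k^2 - 4*k + 4) = k*(k - 2)^2*(k - 2)
(3) = (u - 4)*(u^2 - 16) = (u - 4)*(u + 4)*(u - 4)
(4) = (o - 2)*(o^4 - 8*o^3 + 13*o^2 + 30*o - 72) = (o - 3)*(o - 2)*(o^3 - 5*o^2 - 2*o + 24) = (o - 3)^2*(o - 2)*(o^2 - 2*o - 8) = (o - 4)*(o - 3)^2*(o - 2)*(o + 2)
(5) = (z - 4)*(z^3 - 5*z^2 + 4*z) = (z - 4)^2*(z^2 - z) = (z - 4)^2*(z - 1)*(z)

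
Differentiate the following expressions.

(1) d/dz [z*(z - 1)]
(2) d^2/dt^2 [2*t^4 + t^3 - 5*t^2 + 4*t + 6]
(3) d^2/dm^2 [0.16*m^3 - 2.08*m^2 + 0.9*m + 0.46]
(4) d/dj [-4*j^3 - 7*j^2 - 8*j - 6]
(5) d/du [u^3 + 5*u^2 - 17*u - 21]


(1) = 2*z - 1
(2) = 24*t^2 + 6*t - 10
(3) = 0.96*m - 4.16
(4) = -12*j^2 - 14*j - 8
(5) = 3*u^2 + 10*u - 17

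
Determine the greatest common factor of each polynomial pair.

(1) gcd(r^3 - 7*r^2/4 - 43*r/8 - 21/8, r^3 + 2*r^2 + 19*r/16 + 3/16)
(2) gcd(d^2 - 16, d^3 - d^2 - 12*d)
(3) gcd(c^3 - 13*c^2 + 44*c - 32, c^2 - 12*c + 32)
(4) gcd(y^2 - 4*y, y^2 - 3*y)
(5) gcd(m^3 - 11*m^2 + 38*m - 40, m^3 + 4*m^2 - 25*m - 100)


(1) = r^2 + 7*r/4 + 3/4
(2) = d - 4
(3) = gcd((c - 8)*(c - 4)*(c - 1), (c - 8)*(c - 4)) = c^2 - 12*c + 32
(4) = y
(5) = gcd((m - 5)*(m - 4)*(m - 2), (m - 5)*(m + 4)*(m + 5)) = m - 5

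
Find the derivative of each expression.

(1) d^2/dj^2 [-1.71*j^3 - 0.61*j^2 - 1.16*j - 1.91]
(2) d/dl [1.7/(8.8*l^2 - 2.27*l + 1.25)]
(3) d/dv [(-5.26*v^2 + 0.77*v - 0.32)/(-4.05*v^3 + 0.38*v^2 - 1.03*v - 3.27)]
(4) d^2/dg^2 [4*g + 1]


(1) = -10.26*j - 1.22
(2) = (3.859 - 29.92*l)/(8.8*l^2 - 2.27*l + 1.25)^2
(3) = (-21.303*v^4 + 6.237*v^3 + 1.2372*v^2 + 34.6436*v - 2.8475)/(16.4025*v^6 - 3.078*v^5 + 8.4874*v^4 + 25.7042*v^3 - 1.4243*v^2 + 6.7362*v + 10.6929)
(4) = 0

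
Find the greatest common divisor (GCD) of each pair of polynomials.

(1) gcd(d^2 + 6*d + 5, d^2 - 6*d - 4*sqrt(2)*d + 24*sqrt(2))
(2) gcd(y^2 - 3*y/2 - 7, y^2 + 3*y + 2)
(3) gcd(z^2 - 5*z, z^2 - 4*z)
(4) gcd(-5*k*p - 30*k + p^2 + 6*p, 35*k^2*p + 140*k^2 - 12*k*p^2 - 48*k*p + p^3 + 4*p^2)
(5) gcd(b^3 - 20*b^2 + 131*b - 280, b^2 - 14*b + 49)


(1) = 1
(2) = y + 2
(3) = z
(4) = -5*k + p
(5) = b - 7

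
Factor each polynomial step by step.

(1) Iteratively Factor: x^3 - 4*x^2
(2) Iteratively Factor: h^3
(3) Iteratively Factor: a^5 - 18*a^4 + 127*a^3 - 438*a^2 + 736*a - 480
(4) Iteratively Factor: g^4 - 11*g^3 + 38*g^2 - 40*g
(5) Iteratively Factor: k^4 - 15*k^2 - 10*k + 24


(1) = (x)*(x^2 - 4*x) = x*(x - 4)*(x)
(2) = (h)*(h^2) = h^2*(h)
(3) = (a - 2)*(a^4 - 16*a^3 + 95*a^2 - 248*a + 240) = (a - 3)*(a - 2)*(a^3 - 13*a^2 + 56*a - 80) = (a - 4)*(a - 3)*(a - 2)*(a^2 - 9*a + 20) = (a - 4)^2*(a - 3)*(a - 2)*(a - 5)
(4) = (g - 4)*(g^3 - 7*g^2 + 10*g) = g*(g - 4)*(g^2 - 7*g + 10) = g*(g - 5)*(g - 4)*(g - 2)
(5) = (k + 2)*(k^3 - 2*k^2 - 11*k + 12) = (k - 4)*(k + 2)*(k^2 + 2*k - 3) = (k - 4)*(k - 1)*(k + 2)*(k + 3)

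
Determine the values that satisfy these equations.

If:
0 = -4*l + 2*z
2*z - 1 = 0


Then:
l = 1/4
z = 1/2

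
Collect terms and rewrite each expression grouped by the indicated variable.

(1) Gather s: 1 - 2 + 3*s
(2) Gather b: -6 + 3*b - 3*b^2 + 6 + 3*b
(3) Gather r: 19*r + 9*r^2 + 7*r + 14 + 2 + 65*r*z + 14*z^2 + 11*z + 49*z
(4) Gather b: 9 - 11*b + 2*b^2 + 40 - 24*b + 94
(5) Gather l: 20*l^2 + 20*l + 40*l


(1) = 3*s - 1
(2) = -3*b^2 + 6*b
(3) = 9*r^2 + r*(65*z + 26) + 14*z^2 + 60*z + 16
(4) = 2*b^2 - 35*b + 143
(5) = 20*l^2 + 60*l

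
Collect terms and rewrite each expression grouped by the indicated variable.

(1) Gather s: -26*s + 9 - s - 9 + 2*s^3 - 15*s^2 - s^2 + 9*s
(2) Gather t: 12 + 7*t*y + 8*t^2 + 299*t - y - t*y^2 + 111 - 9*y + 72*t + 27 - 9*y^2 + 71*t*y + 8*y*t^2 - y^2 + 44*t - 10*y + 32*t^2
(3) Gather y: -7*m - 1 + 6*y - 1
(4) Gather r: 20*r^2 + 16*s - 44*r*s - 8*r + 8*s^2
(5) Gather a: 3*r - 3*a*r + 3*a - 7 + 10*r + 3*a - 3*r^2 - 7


(1) = 2*s^3 - 16*s^2 - 18*s
(2) = t^2*(8*y + 40) + t*(-y^2 + 78*y + 415) - 10*y^2 - 20*y + 150
(3) = -7*m + 6*y - 2
(4) = 20*r^2 + r*(-44*s - 8) + 8*s^2 + 16*s
(5) = a*(6 - 3*r) - 3*r^2 + 13*r - 14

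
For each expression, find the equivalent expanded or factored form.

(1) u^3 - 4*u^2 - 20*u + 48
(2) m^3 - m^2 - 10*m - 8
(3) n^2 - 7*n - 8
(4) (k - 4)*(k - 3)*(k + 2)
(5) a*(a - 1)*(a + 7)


(1) = (u - 6)*(u - 2)*(u + 4)
(2) = (m - 4)*(m + 1)*(m + 2)
(3) = (n - 8)*(n + 1)
(4) = k^3 - 5*k^2 - 2*k + 24
(5) = a^3 + 6*a^2 - 7*a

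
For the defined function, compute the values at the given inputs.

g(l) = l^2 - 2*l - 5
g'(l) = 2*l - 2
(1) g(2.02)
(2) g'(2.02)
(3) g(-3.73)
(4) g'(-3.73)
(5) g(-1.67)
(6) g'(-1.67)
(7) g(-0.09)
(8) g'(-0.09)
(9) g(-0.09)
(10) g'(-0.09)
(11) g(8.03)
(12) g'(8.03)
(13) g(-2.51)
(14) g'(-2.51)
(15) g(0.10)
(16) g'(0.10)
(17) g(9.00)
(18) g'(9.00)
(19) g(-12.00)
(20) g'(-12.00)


(1) = -4.96
(2) = 2.04
(3) = 16.37
(4) = -9.46
(5) = 1.13
(6) = -5.34
(7) = -4.81
(8) = -2.18
(9) = -4.81
(10) = -2.18
(11) = 43.42
(12) = 14.06
(13) = 6.32
(14) = -7.02
(15) = -5.19
(16) = -1.80
(17) = 58.00
(18) = 16.00
(19) = 163.00
(20) = -26.00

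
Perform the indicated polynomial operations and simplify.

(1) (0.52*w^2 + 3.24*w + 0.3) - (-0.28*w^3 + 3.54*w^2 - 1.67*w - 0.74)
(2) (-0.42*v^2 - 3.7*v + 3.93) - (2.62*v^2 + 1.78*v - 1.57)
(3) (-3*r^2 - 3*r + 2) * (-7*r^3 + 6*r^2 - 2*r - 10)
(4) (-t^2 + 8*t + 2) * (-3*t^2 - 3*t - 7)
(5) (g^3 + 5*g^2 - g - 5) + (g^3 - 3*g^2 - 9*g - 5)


(1) = 0.28*w^3 - 3.02*w^2 + 4.91*w + 1.04
(2) = -3.04*v^2 - 5.48*v + 5.5
(3) = 21*r^5 + 3*r^4 - 26*r^3 + 48*r^2 + 26*r - 20
(4) = 3*t^4 - 21*t^3 - 23*t^2 - 62*t - 14
(5) = 2*g^3 + 2*g^2 - 10*g - 10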